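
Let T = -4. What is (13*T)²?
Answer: 2704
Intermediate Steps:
(13*T)² = (13*(-4))² = (-52)² = 2704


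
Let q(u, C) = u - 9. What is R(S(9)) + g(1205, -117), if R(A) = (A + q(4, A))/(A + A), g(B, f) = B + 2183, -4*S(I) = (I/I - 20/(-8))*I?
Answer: 426991/126 ≈ 3388.8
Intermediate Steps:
q(u, C) = -9 + u
S(I) = -7*I/8 (S(I) = -(I/I - 20/(-8))*I/4 = -(1 - 20*(-1/8))*I/4 = -(1 + 5/2)*I/4 = -7*I/8)
g(B, f) = 2183 + B
R(A) = (-5 + A)/(2*A) (R(A) = (A + (-9 + 4))/(A + A) = (A - 5)/((2*A)) = (-5 + A)*(1/(2*A)) = (-5 + A)/(2*A))
R(S(9)) + g(1205, -117) = (-5 - 7/8*9)/(2*((-7/8*9))) + (2183 + 1205) = (-5 - 63/8)/(2*(-63/8)) + 3388 = (1/2)*(-8/63)*(-103/8) + 3388 = 103/126 + 3388 = 426991/126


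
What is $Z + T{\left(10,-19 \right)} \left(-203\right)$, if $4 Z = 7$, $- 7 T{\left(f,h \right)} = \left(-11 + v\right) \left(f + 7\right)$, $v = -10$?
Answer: $- \frac{41405}{4} \approx -10351.0$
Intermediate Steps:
$T{\left(f,h \right)} = 21 + 3 f$ ($T{\left(f,h \right)} = - \frac{\left(-11 - 10\right) \left(f + 7\right)}{7} = - \frac{\left(-21\right) \left(7 + f\right)}{7} = - \frac{-147 - 21 f}{7} = 21 + 3 f$)
$Z = \frac{7}{4}$ ($Z = \frac{1}{4} \cdot 7 = \frac{7}{4} \approx 1.75$)
$Z + T{\left(10,-19 \right)} \left(-203\right) = \frac{7}{4} + \left(21 + 3 \cdot 10\right) \left(-203\right) = \frac{7}{4} + \left(21 + 30\right) \left(-203\right) = \frac{7}{4} + 51 \left(-203\right) = \frac{7}{4} - 10353 = - \frac{41405}{4}$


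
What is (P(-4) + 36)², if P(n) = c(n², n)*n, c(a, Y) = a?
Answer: 784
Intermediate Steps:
P(n) = n³ (P(n) = n²*n = n³)
(P(-4) + 36)² = ((-4)³ + 36)² = (-64 + 36)² = (-28)² = 784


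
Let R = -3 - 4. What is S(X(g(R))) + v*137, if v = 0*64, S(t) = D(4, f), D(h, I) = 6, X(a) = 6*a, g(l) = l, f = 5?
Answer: 6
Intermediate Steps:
R = -7
S(t) = 6
v = 0
S(X(g(R))) + v*137 = 6 + 0*137 = 6 + 0 = 6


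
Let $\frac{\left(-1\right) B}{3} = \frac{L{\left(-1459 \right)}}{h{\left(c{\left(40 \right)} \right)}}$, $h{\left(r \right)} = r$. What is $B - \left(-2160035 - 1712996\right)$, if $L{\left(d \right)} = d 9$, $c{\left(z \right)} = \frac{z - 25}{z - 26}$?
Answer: $\frac{19548989}{5} \approx 3.9098 \cdot 10^{6}$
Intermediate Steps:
$c{\left(z \right)} = \frac{-25 + z}{-26 + z}$
$L{\left(d \right)} = 9 d$
$B = \frac{183834}{5}$ ($B = - 3 \frac{9 \left(-1459\right)}{\frac{1}{-26 + 40} \left(-25 + 40\right)} = - 3 \left(- \frac{13131}{\frac{1}{14} \cdot 15}\right) = - 3 \left(- \frac{13131}{\frac{15}{14}}\right) = - 3 \left(\left(-13131\right) \frac{14}{15}\right) = \left(-3\right) \left(- \frac{61278}{5}\right) = \frac{183834}{5} \approx 36767.0$)
$B - \left(-2160035 - 1712996\right) = \frac{183834}{5} - \left(-2160035 - 1712996\right) = \frac{183834}{5} - -3873031 = \frac{183834}{5} + 3873031 = \frac{19548989}{5}$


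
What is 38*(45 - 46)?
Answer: -38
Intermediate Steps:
38*(45 - 46) = 38*(-1) = -38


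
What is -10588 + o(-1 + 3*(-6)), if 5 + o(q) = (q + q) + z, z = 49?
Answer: -10582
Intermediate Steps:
o(q) = 44 + 2*q (o(q) = -5 + ((q + q) + 49) = -5 + (2*q + 49) = -5 + (49 + 2*q) = 44 + 2*q)
-10588 + o(-1 + 3*(-6)) = -10588 + (44 + 2*(-1 + 3*(-6))) = -10588 + (44 + 2*(-1 - 18)) = -10588 + (44 + 2*(-19)) = -10588 + (44 - 38) = -10588 + 6 = -10582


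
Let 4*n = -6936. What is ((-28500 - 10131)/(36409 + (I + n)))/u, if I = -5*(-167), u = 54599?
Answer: -38631/1938810490 ≈ -1.9925e-5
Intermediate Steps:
n = -1734 (n = (¼)*(-6936) = -1734)
I = 835
((-28500 - 10131)/(36409 + (I + n)))/u = ((-28500 - 10131)/(36409 + (835 - 1734)))/54599 = -38631/(36409 - 899)*(1/54599) = -38631/35510*(1/54599) = -38631*1/35510*(1/54599) = -38631/35510*1/54599 = -38631/1938810490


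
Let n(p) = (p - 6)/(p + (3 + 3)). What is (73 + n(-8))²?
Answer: 6400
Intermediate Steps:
n(p) = (-6 + p)/(6 + p) (n(p) = (-6 + p)/(p + 6) = (-6 + p)/(6 + p))
(73 + n(-8))² = (73 + (-6 - 8)/(6 - 8))² = (73 - 14/(-2))² = (73 - ½*(-14))² = (73 + 7)² = 80² = 6400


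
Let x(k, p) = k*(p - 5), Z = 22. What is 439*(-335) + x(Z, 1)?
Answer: -147153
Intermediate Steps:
x(k, p) = k*(-5 + p)
439*(-335) + x(Z, 1) = 439*(-335) + 22*(-5 + 1) = -147065 + 22*(-4) = -147065 - 88 = -147153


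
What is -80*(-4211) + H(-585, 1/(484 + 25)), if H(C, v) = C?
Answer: 336295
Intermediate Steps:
-80*(-4211) + H(-585, 1/(484 + 25)) = -80*(-4211) - 585 = 336880 - 585 = 336295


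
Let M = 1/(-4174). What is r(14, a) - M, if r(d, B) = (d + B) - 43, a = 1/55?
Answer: -6653301/229570 ≈ -28.982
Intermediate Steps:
M = -1/4174 ≈ -0.00023958
a = 1/55 ≈ 0.018182
r(d, B) = -43 + B + d (r(d, B) = (B + d) - 43 = -43 + B + d)
r(14, a) - M = (-43 + 1/55 + 14) - 1*(-1/4174) = -1594/55 + 1/4174 = -6653301/229570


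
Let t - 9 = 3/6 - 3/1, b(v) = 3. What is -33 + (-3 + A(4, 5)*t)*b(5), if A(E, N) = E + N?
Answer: 267/2 ≈ 133.50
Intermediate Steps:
t = 13/2 (t = 9 + (3/6 - 3/1) = 9 + (3*(⅙) - 3*1) = 9 + (½ - 3) = 9 - 5/2 = 13/2 ≈ 6.5000)
-33 + (-3 + A(4, 5)*t)*b(5) = -33 + (-3 + (4 + 5)*(13/2))*3 = -33 + (-3 + 9*(13/2))*3 = -33 + (-3 + 117/2)*3 = -33 + (111/2)*3 = -33 + 333/2 = 267/2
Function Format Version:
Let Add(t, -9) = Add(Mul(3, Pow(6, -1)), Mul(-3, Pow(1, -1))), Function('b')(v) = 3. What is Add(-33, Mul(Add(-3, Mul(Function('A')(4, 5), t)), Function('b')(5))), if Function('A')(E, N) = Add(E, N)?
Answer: Rational(267, 2) ≈ 133.50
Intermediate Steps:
t = Rational(13, 2) (t = Add(9, Add(Mul(3, Pow(6, -1)), Mul(-3, Pow(1, -1)))) = Add(9, Add(Mul(3, Rational(1, 6)), Mul(-3, 1))) = Add(9, Add(Rational(1, 2), -3)) = Add(9, Rational(-5, 2)) = Rational(13, 2) ≈ 6.5000)
Add(-33, Mul(Add(-3, Mul(Function('A')(4, 5), t)), Function('b')(5))) = Add(-33, Mul(Add(-3, Mul(Add(4, 5), Rational(13, 2))), 3)) = Add(-33, Mul(Add(-3, Mul(9, Rational(13, 2))), 3)) = Add(-33, Mul(Add(-3, Rational(117, 2)), 3)) = Add(-33, Mul(Rational(111, 2), 3)) = Add(-33, Rational(333, 2)) = Rational(267, 2)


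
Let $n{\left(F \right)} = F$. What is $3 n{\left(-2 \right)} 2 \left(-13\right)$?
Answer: $156$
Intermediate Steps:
$3 n{\left(-2 \right)} 2 \left(-13\right) = 3 \left(-2\right) 2 \left(-13\right) = \left(-6\right) \left(-26\right) = 156$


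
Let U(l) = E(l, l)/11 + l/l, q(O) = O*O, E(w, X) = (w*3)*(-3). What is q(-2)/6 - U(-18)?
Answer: -497/33 ≈ -15.061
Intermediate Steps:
E(w, X) = -9*w (E(w, X) = (3*w)*(-3) = -9*w)
q(O) = O²
U(l) = 1 - 9*l/11 (U(l) = -9*l/11 + l/l = -9*l*(1/11) + 1 = -9*l/11 + 1 = 1 - 9*l/11)
q(-2)/6 - U(-18) = (-2)²/6 - (1 - 9/11*(-18)) = 4*(⅙) - (1 + 162/11) = ⅔ - 1*173/11 = ⅔ - 173/11 = -497/33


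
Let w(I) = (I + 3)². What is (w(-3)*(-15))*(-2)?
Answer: 0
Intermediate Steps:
w(I) = (3 + I)²
(w(-3)*(-15))*(-2) = ((3 - 3)²*(-15))*(-2) = (0²*(-15))*(-2) = (0*(-15))*(-2) = 0*(-2) = 0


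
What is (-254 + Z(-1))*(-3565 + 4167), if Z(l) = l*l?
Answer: -152306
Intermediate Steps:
Z(l) = l**2
(-254 + Z(-1))*(-3565 + 4167) = (-254 + (-1)**2)*(-3565 + 4167) = (-254 + 1)*602 = -253*602 = -152306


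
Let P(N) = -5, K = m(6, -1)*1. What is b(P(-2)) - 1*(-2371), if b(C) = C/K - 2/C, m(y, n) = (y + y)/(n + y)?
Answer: 142159/60 ≈ 2369.3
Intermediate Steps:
m(y, n) = 2*y/(n + y) (m(y, n) = (2*y)/(n + y) = 2*y/(n + y))
K = 12/5 (K = (2*6/(-1 + 6))*1 = (2*6/5)*1 = (2*6*(1/5))*1 = (12/5)*1 = 12/5 ≈ 2.4000)
b(C) = -2/C + 5*C/12 (b(C) = C/(12/5) - 2/C = C*(5/12) - 2/C = 5*C/12 - 2/C = -2/C + 5*C/12)
b(P(-2)) - 1*(-2371) = (-2/(-5) + (5/12)*(-5)) - 1*(-2371) = (-2*(-1/5) - 25/12) + 2371 = (2/5 - 25/12) + 2371 = -101/60 + 2371 = 142159/60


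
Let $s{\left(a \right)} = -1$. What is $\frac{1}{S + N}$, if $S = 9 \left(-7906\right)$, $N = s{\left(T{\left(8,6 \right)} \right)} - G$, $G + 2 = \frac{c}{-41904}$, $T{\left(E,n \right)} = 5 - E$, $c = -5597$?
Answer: $- \frac{41904}{2981600909} \approx -1.4054 \cdot 10^{-5}$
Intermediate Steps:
$G = - \frac{78211}{41904}$ ($G = -2 - \frac{5597}{-41904} = -2 - - \frac{5597}{41904} = -2 + \frac{5597}{41904} = - \frac{78211}{41904} \approx -1.8664$)
$N = \frac{36307}{41904}$ ($N = -1 - - \frac{78211}{41904} = -1 + \frac{78211}{41904} = \frac{36307}{41904} \approx 0.86643$)
$S = -71154$
$\frac{1}{S + N} = \frac{1}{-71154 + \frac{36307}{41904}} = \frac{1}{- \frac{2981600909}{41904}} = - \frac{41904}{2981600909}$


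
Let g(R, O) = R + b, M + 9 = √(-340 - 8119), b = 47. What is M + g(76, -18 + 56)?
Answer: 114 + I*√8459 ≈ 114.0 + 91.973*I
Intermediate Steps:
M = -9 + I*√8459 (M = -9 + √(-340 - 8119) = -9 + √(-8459) = -9 + I*√8459 ≈ -9.0 + 91.973*I)
g(R, O) = 47 + R (g(R, O) = R + 47 = 47 + R)
M + g(76, -18 + 56) = (-9 + I*√8459) + (47 + 76) = (-9 + I*√8459) + 123 = 114 + I*√8459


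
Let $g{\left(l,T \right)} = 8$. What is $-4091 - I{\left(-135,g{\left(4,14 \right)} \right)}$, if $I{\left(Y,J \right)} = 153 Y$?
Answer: $16564$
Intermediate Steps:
$-4091 - I{\left(-135,g{\left(4,14 \right)} \right)} = -4091 - 153 \left(-135\right) = -4091 - -20655 = -4091 + 20655 = 16564$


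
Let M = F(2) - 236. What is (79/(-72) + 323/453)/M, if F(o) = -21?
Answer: 4177/2794104 ≈ 0.0014949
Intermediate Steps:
M = -257 (M = -21 - 236 = -257)
(79/(-72) + 323/453)/M = (79/(-72) + 323/453)/(-257) = (79*(-1/72) + 323*(1/453))*(-1/257) = (-79/72 + 323/453)*(-1/257) = -4177/10872*(-1/257) = 4177/2794104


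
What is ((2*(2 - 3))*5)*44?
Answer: -440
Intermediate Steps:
((2*(2 - 3))*5)*44 = ((2*(-1))*5)*44 = -2*5*44 = -10*44 = -440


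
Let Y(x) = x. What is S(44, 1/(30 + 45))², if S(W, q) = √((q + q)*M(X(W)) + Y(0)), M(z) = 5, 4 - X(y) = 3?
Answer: 2/15 ≈ 0.13333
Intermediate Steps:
X(y) = 1 (X(y) = 4 - 1*3 = 4 - 3 = 1)
S(W, q) = √10*√q (S(W, q) = √((q + q)*5 + 0) = √((2*q)*5 + 0) = √(10*q + 0) = √(10*q) = √10*√q)
S(44, 1/(30 + 45))² = (√10*√(1/(30 + 45)))² = (√10*√(1/75))² = (√10*(√3/15))² = (√30/15)² = 2/15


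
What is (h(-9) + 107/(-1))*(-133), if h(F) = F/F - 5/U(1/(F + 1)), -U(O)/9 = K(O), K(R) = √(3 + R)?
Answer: 14098 - 1330*√46/207 ≈ 14054.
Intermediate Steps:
U(O) = -9*√(3 + O)
h(F) = 1 + 5/(9*√(3 + 1/(1 + F))) (h(F) = F/F - 5*(-1/(9*√(3 + 1/(F + 1)))) = 1 - 5*(-1/(9*√(3 + 1/(1 + F)))) = 1 - (-5)/(9*√(3 + 1/(1 + F))) = 1 + 5/(9*√(3 + 1/(1 + F))))
(h(-9) + 107/(-1))*(-133) = ((1 + 5/(9*√(4/(1 - 9) + 3*(-9)/(1 - 9)))) + 107/(-1))*(-133) = ((1 + 5/(9*√(4/(-8) + 3*(-9)/(-8)))) + 107*(-1))*(-133) = ((1 + 5/(9*√(4*(-⅛) + 3*(-9)*(-⅛)))) - 107)*(-133) = ((1 + 5/(9*√(-½ + 27/8))) - 107)*(-133) = ((1 + 5/(9*√(23/8))) - 107)*(-133) = ((1 + 5*(2*√46/23)/9) - 107)*(-133) = ((1 + 10*√46/207) - 107)*(-133) = (-106 + 10*√46/207)*(-133) = 14098 - 1330*√46/207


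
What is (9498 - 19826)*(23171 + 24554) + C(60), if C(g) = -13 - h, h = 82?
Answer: -492903895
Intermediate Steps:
C(g) = -95 (C(g) = -13 - 1*82 = -13 - 82 = -95)
(9498 - 19826)*(23171 + 24554) + C(60) = (9498 - 19826)*(23171 + 24554) - 95 = -10328*47725 - 95 = -492903800 - 95 = -492903895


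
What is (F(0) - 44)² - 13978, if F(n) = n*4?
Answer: -12042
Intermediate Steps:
F(n) = 4*n
(F(0) - 44)² - 13978 = (4*0 - 44)² - 13978 = (0 - 44)² - 13978 = (-44)² - 13978 = 1936 - 13978 = -12042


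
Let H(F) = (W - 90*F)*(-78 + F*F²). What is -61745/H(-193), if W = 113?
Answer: 12349/25137529441 ≈ 4.9126e-7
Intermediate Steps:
H(F) = (-78 + F³)*(113 - 90*F) (H(F) = (113 - 90*F)*(-78 + F*F²) = (113 - 90*F)*(-78 + F³) = (-78 + F³)*(113 - 90*F))
-61745/H(-193) = -61745/(-8814 - 90*(-193)⁴ + 113*(-193)³ + 7020*(-193)) = -61745/(-8814 - 90*1387488001 + 113*(-7189057) - 1354860) = -61745/(-8814 - 124873920090 - 812363441 - 1354860) = -61745/(-125687647205) = -61745*(-1/125687647205) = 12349/25137529441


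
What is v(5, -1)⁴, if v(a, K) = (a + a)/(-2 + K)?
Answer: 10000/81 ≈ 123.46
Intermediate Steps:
v(a, K) = 2*a/(-2 + K) (v(a, K) = (2*a)/(-2 + K) = 2*a/(-2 + K))
v(5, -1)⁴ = (2*5/(-2 - 1))⁴ = (2*5/(-3))⁴ = (2*5*(-⅓))⁴ = (-10/3)⁴ = 10000/81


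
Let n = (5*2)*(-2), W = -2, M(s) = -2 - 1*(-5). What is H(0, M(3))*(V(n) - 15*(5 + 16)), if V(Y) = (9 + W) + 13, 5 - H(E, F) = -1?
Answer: -1770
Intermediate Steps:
M(s) = 3 (M(s) = -2 + 5 = 3)
H(E, F) = 6 (H(E, F) = 5 - 1*(-1) = 5 + 1 = 6)
n = -20 (n = 10*(-2) = -20)
V(Y) = 20 (V(Y) = (9 - 2) + 13 = 7 + 13 = 20)
H(0, M(3))*(V(n) - 15*(5 + 16)) = 6*(20 - 15*(5 + 16)) = 6*(20 - 15*21) = 6*(20 - 315) = 6*(-295) = -1770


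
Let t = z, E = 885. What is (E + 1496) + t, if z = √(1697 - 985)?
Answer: 2381 + 2*√178 ≈ 2407.7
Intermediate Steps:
z = 2*√178 (z = √712 = 2*√178 ≈ 26.683)
t = 2*√178 ≈ 26.683
(E + 1496) + t = (885 + 1496) + 2*√178 = 2381 + 2*√178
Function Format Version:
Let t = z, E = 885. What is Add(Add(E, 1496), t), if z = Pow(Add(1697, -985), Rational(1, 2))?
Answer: Add(2381, Mul(2, Pow(178, Rational(1, 2)))) ≈ 2407.7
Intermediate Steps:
z = Mul(2, Pow(178, Rational(1, 2))) (z = Pow(712, Rational(1, 2)) = Mul(2, Pow(178, Rational(1, 2))) ≈ 26.683)
t = Mul(2, Pow(178, Rational(1, 2))) ≈ 26.683
Add(Add(E, 1496), t) = Add(Add(885, 1496), Mul(2, Pow(178, Rational(1, 2)))) = Add(2381, Mul(2, Pow(178, Rational(1, 2))))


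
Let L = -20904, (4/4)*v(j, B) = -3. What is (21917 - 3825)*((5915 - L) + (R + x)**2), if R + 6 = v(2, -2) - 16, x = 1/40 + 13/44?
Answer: 24017475018963/48400 ≈ 4.9623e+8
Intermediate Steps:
v(j, B) = -3
x = 141/440 (x = 1*(1/40) + 13*(1/44) = 1/40 + 13/44 = 141/440 ≈ 0.32045)
R = -25 (R = -6 + (-3 - 16) = -6 - 19 = -25)
(21917 - 3825)*((5915 - L) + (R + x)**2) = (21917 - 3825)*((5915 - 1*(-20904)) + (-25 + 141/440)**2) = 18092*((5915 + 20904) + (-10859/440)**2) = 18092*(26819 + 117917881/193600) = 18092*(5310076281/193600) = 24017475018963/48400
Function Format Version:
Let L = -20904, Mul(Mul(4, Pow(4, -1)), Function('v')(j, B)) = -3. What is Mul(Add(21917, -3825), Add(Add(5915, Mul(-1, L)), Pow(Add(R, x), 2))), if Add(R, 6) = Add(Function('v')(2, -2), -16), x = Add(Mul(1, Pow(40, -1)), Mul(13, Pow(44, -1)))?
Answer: Rational(24017475018963, 48400) ≈ 4.9623e+8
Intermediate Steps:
Function('v')(j, B) = -3
x = Rational(141, 440) (x = Add(Mul(1, Rational(1, 40)), Mul(13, Rational(1, 44))) = Add(Rational(1, 40), Rational(13, 44)) = Rational(141, 440) ≈ 0.32045)
R = -25 (R = Add(-6, Add(-3, -16)) = Add(-6, -19) = -25)
Mul(Add(21917, -3825), Add(Add(5915, Mul(-1, L)), Pow(Add(R, x), 2))) = Mul(Add(21917, -3825), Add(Add(5915, Mul(-1, -20904)), Pow(Add(-25, Rational(141, 440)), 2))) = Mul(18092, Add(Add(5915, 20904), Pow(Rational(-10859, 440), 2))) = Mul(18092, Add(26819, Rational(117917881, 193600))) = Mul(18092, Rational(5310076281, 193600)) = Rational(24017475018963, 48400)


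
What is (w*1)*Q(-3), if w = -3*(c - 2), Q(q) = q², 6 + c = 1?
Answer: 189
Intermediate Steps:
c = -5 (c = -6 + 1 = -5)
w = 21 (w = -3*(-5 - 2) = -3*(-7) = 21)
(w*1)*Q(-3) = (21*1)*(-3)² = 21*9 = 189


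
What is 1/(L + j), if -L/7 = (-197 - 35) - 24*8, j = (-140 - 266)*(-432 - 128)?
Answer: 1/230328 ≈ 4.3416e-6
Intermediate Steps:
j = 227360 (j = -406*(-560) = 227360)
L = 2968 (L = -7*((-197 - 35) - 24*8) = -7*(-232 - 192) = -7*(-424) = 2968)
1/(L + j) = 1/(2968 + 227360) = 1/230328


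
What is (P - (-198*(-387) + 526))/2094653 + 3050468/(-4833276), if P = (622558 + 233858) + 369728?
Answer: -209069122453/2531009018307 ≈ -0.082603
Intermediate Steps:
P = 1226144 (P = 856416 + 369728 = 1226144)
(P - (-198*(-387) + 526))/2094653 + 3050468/(-4833276) = (1226144 - (-198*(-387) + 526))/2094653 + 3050468/(-4833276) = (1226144 - (76626 + 526))*(1/2094653) + 3050468*(-1/4833276) = (1226144 - 1*77152)*(1/2094653) - 762617/1208319 = (1226144 - 77152)*(1/2094653) - 762617/1208319 = 1148992*(1/2094653) - 762617/1208319 = 1148992/2094653 - 762617/1208319 = -209069122453/2531009018307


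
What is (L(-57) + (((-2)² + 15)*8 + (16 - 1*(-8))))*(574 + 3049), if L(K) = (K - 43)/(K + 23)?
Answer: 11021166/17 ≈ 6.4830e+5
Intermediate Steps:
L(K) = (-43 + K)/(23 + K)
(L(-57) + (((-2)² + 15)*8 + (16 - 1*(-8))))*(574 + 3049) = ((-43 - 57)/(23 - 57) + (((-2)² + 15)*8 + (16 - 1*(-8))))*(574 + 3049) = (-100/(-34) + ((4 + 15)*8 + (16 + 8)))*3623 = (-1/34*(-100) + (19*8 + 24))*3623 = (50/17 + (152 + 24))*3623 = (50/17 + 176)*3623 = (3042/17)*3623 = 11021166/17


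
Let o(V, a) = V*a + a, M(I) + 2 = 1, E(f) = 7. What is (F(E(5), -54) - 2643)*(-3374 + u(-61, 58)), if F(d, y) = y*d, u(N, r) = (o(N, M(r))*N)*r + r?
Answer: 651315516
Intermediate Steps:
M(I) = -1 (M(I) = -2 + 1 = -1)
o(V, a) = a + V*a
u(N, r) = r + N*r*(-1 - N) (u(N, r) = ((-(1 + N))*N)*r + r = ((-1 - N)*N)*r + r = (N*(-1 - N))*r + r = N*r*(-1 - N) + r = r + N*r*(-1 - N))
F(d, y) = d*y
(F(E(5), -54) - 2643)*(-3374 + u(-61, 58)) = (7*(-54) - 2643)*(-3374 + 58*(1 - 1*(-61) - 1*(-61)²)) = (-378 - 2643)*(-3374 + 58*(1 + 61 - 1*3721)) = -3021*(-3374 + 58*(1 + 61 - 3721)) = -3021*(-3374 + 58*(-3659)) = -3021*(-3374 - 212222) = -3021*(-215596) = 651315516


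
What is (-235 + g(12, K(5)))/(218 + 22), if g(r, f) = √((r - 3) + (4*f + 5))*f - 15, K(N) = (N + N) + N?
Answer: -25/24 + √74/16 ≈ -0.50402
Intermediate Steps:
K(N) = 3*N (K(N) = 2*N + N = 3*N)
g(r, f) = -15 + f*√(2 + r + 4*f) (g(r, f) = √((-3 + r) + (5 + 4*f))*f - 15 = √(2 + r + 4*f)*f - 15 = f*√(2 + r + 4*f) - 15 = -15 + f*√(2 + r + 4*f))
(-235 + g(12, K(5)))/(218 + 22) = (-235 + (-15 + (3*5)*√(2 + 12 + 4*(3*5))))/(218 + 22) = (-235 + (-15 + 15*√(2 + 12 + 4*15)))/240 = (-235 + (-15 + 15*√(2 + 12 + 60)))*(1/240) = (-235 + (-15 + 15*√74))*(1/240) = (-250 + 15*√74)*(1/240) = -25/24 + √74/16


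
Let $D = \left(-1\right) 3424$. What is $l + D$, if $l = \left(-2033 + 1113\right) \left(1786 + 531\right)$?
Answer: $-2135064$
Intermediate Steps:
$l = -2131640$ ($l = \left(-920\right) 2317 = -2131640$)
$D = -3424$
$l + D = -2131640 - 3424 = -2135064$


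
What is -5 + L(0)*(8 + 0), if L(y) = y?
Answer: -5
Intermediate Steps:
-5 + L(0)*(8 + 0) = -5 + 0*(8 + 0) = -5 + 0*8 = -5 + 0 = -5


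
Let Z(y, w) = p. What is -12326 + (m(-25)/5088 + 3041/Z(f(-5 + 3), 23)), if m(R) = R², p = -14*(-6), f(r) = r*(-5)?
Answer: -145903019/11872 ≈ -12290.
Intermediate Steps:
f(r) = -5*r
p = 84
Z(y, w) = 84
-12326 + (m(-25)/5088 + 3041/Z(f(-5 + 3), 23)) = -12326 + ((-25)²/5088 + 3041/84) = -12326 + (625*(1/5088) + 3041*(1/84)) = -12326 + (625/5088 + 3041/84) = -12326 + 431253/11872 = -145903019/11872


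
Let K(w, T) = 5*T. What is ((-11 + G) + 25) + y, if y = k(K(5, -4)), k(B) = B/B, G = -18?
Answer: -3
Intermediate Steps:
k(B) = 1
y = 1
((-11 + G) + 25) + y = ((-11 - 18) + 25) + 1 = (-29 + 25) + 1 = -4 + 1 = -3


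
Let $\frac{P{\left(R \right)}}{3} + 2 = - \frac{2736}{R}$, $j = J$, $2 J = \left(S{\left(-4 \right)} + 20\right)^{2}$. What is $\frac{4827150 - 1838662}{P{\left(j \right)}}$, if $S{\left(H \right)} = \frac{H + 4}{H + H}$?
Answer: $- \frac{9339025}{147} \approx -63531.0$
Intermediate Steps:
$S{\left(H \right)} = \frac{4 + H}{2 H}$
$J = 200$ ($J = \frac{\left(\frac{4 - 4}{2 \left(-4\right)} + 20\right)^{2}}{2} = \frac{\left(\frac{1}{2} \left(- \frac{1}{4}\right) 0 + 20\right)^{2}}{2} = \frac{\left(0 + 20\right)^{2}}{2} = \frac{20^{2}}{2} = \frac{1}{2} \cdot 400 = 200$)
$j = 200$
$P{\left(R \right)} = -6 - \frac{8208}{R}$ ($P{\left(R \right)} = -6 + 3 \left(- \frac{2736}{R}\right) = -6 - \frac{8208}{R}$)
$\frac{4827150 - 1838662}{P{\left(j \right)}} = \frac{4827150 - 1838662}{-6 - \frac{8208}{200}} = \frac{2988488}{-6 - \frac{1026}{25}} = \frac{2988488}{- \frac{1176}{25}} = 2988488 \left(- \frac{25}{1176}\right) = - \frac{9339025}{147}$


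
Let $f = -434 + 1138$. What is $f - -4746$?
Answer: $5450$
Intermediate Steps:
$f = 704$
$f - -4746 = 704 - -4746 = 704 + 4746 = 5450$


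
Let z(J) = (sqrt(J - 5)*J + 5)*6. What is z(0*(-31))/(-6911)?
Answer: -30/6911 ≈ -0.0043409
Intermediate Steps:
z(J) = 30 + 6*J*sqrt(-5 + J) (z(J) = (sqrt(-5 + J)*J + 5)*6 = (J*sqrt(-5 + J) + 5)*6 = (5 + J*sqrt(-5 + J))*6 = 30 + 6*J*sqrt(-5 + J))
z(0*(-31))/(-6911) = (30 + 6*(0*(-31))*sqrt(-5 + 0*(-31)))/(-6911) = (30 + 6*0*sqrt(-5 + 0))*(-1/6911) = (30 + 6*0*sqrt(-5))*(-1/6911) = (30 + 6*0*(I*sqrt(5)))*(-1/6911) = (30 + 0)*(-1/6911) = 30*(-1/6911) = -30/6911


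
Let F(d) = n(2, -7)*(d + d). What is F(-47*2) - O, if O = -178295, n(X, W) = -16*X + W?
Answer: 185627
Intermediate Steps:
n(X, W) = W - 16*X
F(d) = -78*d (F(d) = (-7 - 16*2)*(d + d) = (-7 - 32)*(2*d) = -78*d)
F(-47*2) - O = -(-3666)*2 - 1*(-178295) = -78*(-94) + 178295 = 7332 + 178295 = 185627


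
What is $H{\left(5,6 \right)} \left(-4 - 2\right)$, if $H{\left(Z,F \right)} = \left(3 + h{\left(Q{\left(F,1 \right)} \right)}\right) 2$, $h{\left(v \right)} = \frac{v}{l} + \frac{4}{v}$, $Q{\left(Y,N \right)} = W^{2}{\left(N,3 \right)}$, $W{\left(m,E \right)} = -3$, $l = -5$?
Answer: $- \frac{296}{15} \approx -19.733$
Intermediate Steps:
$Q{\left(Y,N \right)} = 9$ ($Q{\left(Y,N \right)} = \left(-3\right)^{2} = 9$)
$h{\left(v \right)} = \frac{4}{v} - \frac{v}{5}$ ($h{\left(v \right)} = \frac{v}{-5} + \frac{4}{v} = v \left(- \frac{1}{5}\right) + \frac{4}{v} = - \frac{v}{5} + \frac{4}{v} = \frac{4}{v} - \frac{v}{5}$)
$H{\left(Z,F \right)} = \frac{148}{45}$ ($H{\left(Z,F \right)} = \left(3 + \left(\frac{4}{9} - \frac{9}{5}\right)\right) 2 = \left(3 - \frac{61}{45}\right) 2 = \frac{74}{45} \cdot 2 = \frac{148}{45}$)
$H{\left(5,6 \right)} \left(-4 - 2\right) = \frac{148 \left(-4 - 2\right)}{45} = \frac{148}{45} \left(-6\right) = - \frac{296}{15}$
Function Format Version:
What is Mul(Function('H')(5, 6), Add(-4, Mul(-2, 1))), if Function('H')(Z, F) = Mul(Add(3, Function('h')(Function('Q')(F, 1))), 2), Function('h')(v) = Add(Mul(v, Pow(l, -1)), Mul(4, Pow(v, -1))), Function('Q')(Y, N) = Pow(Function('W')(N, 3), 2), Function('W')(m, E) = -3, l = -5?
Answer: Rational(-296, 15) ≈ -19.733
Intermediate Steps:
Function('Q')(Y, N) = 9 (Function('Q')(Y, N) = Pow(-3, 2) = 9)
Function('h')(v) = Add(Mul(4, Pow(v, -1)), Mul(Rational(-1, 5), v)) (Function('h')(v) = Add(Mul(v, Pow(-5, -1)), Mul(4, Pow(v, -1))) = Add(Mul(v, Rational(-1, 5)), Mul(4, Pow(v, -1))) = Add(Mul(Rational(-1, 5), v), Mul(4, Pow(v, -1))) = Add(Mul(4, Pow(v, -1)), Mul(Rational(-1, 5), v)))
Function('H')(Z, F) = Rational(148, 45) (Function('H')(Z, F) = Mul(Add(3, Add(Mul(4, Pow(9, -1)), Mul(Rational(-1, 5), 9))), 2) = Mul(Add(3, Add(Mul(4, Rational(1, 9)), Rational(-9, 5))), 2) = Mul(Add(3, Add(Rational(4, 9), Rational(-9, 5))), 2) = Mul(Add(3, Rational(-61, 45)), 2) = Mul(Rational(74, 45), 2) = Rational(148, 45))
Mul(Function('H')(5, 6), Add(-4, Mul(-2, 1))) = Mul(Rational(148, 45), Add(-4, Mul(-2, 1))) = Mul(Rational(148, 45), Add(-4, -2)) = Mul(Rational(148, 45), -6) = Rational(-296, 15)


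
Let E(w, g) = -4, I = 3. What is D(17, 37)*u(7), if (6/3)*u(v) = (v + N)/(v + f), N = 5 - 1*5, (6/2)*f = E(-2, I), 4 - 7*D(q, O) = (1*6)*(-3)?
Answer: 33/17 ≈ 1.9412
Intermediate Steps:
D(q, O) = 22/7 (D(q, O) = 4/7 - 1*6*(-3)/7 = 4/7 - 6*(-3)/7 = 4/7 - ⅐*(-18) = 4/7 + 18/7 = 22/7)
f = -4/3 (f = (⅓)*(-4) = -4/3 ≈ -1.3333)
N = 0 (N = 5 - 5 = 0)
u(v) = v/(2*(-4/3 + v)) (u(v) = ((v + 0)/(v - 4/3))/2 = (v/(-4/3 + v))/2 = v/(2*(-4/3 + v)))
D(17, 37)*u(7) = 22*((3/2)*7/(-4 + 3*7))/7 = 22*((3/2)*7/(-4 + 21))/7 = 22*((3/2)*7/17)/7 = 22*((3/2)*7*(1/17))/7 = (22/7)*(21/34) = 33/17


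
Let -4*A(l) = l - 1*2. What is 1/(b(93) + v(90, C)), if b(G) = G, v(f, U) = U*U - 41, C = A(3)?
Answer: 16/833 ≈ 0.019208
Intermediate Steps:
A(l) = 1/2 - l/4 (A(l) = -(l - 1*2)/4 = -(l - 2)/4 = -(-2 + l)/4 = 1/2 - l/4)
C = -1/4 (C = 1/2 - 1/4*3 = 1/2 - 3/4 = -1/4 ≈ -0.25000)
v(f, U) = -41 + U**2 (v(f, U) = U**2 - 41 = -41 + U**2)
1/(b(93) + v(90, C)) = 1/(93 + (-41 + (-1/4)**2)) = 1/(93 + (-41 + 1/16)) = 1/(93 - 655/16) = 1/(833/16) = 16/833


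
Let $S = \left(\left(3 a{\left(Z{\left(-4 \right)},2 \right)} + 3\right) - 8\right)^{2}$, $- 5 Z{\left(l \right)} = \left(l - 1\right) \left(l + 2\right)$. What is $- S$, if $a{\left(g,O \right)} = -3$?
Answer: $-196$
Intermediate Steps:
$Z{\left(l \right)} = - \frac{\left(-1 + l\right) \left(2 + l\right)}{5}$ ($Z{\left(l \right)} = - \frac{\left(l - 1\right) \left(l + 2\right)}{5} = - \frac{\left(-1 + l\right) \left(2 + l\right)}{5}$)
$S = 196$ ($S = \left(\left(3 \left(-3\right) + 3\right) - 8\right)^{2} = \left(\left(-9 + 3\right) - 8\right)^{2} = \left(-6 - 8\right)^{2} = \left(-14\right)^{2} = 196$)
$- S = \left(-1\right) 196 = -196$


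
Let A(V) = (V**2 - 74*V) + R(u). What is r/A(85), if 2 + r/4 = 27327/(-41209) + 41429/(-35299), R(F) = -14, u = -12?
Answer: -22324545664/1339720208211 ≈ -0.016664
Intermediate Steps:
r = -22324545664/1454636491 (r = -8 + 4*(27327/(-41209) + 41429/(-35299)) = -8 + 4*(27327*(-1/41209) + 41429*(-1/35299)) = -8 + 4*(-27327/41209 - 41429/35299) = -8 + 4*(-2671863434/1454636491) = -8 - 10687453736/1454636491 = -22324545664/1454636491 ≈ -15.347)
A(V) = -14 + V**2 - 74*V (A(V) = (V**2 - 74*V) - 14 = -14 + V**2 - 74*V)
r/A(85) = -22324545664/(1454636491*(-14 + 85**2 - 74*85)) = -22324545664/(1454636491*(-14 + 7225 - 6290)) = -22324545664/1454636491/921 = -22324545664/1454636491*1/921 = -22324545664/1339720208211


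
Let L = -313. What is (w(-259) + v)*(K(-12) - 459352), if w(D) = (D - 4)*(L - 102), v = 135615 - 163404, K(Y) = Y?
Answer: -37372017584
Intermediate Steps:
v = -27789
w(D) = 1660 - 415*D (w(D) = (D - 4)*(-313 - 102) = (-4 + D)*(-415) = 1660 - 415*D)
(w(-259) + v)*(K(-12) - 459352) = ((1660 - 415*(-259)) - 27789)*(-12 - 459352) = ((1660 + 107485) - 27789)*(-459364) = (109145 - 27789)*(-459364) = 81356*(-459364) = -37372017584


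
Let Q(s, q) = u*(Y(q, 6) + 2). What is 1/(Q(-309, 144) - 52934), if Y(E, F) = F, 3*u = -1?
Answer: -3/158810 ≈ -1.8891e-5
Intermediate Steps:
u = -1/3 (u = (1/3)*(-1) = -1/3 ≈ -0.33333)
Q(s, q) = -8/3 (Q(s, q) = -(6 + 2)/3 = -1/3*8 = -8/3)
1/(Q(-309, 144) - 52934) = 1/(-8/3 - 52934) = 1/(-158810/3) = -3/158810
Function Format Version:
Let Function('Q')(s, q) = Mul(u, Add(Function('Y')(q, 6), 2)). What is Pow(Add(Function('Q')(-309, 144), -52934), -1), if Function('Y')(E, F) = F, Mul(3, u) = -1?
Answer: Rational(-3, 158810) ≈ -1.8891e-5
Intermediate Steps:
u = Rational(-1, 3) (u = Mul(Rational(1, 3), -1) = Rational(-1, 3) ≈ -0.33333)
Function('Q')(s, q) = Rational(-8, 3) (Function('Q')(s, q) = Mul(Rational(-1, 3), Add(6, 2)) = Mul(Rational(-1, 3), 8) = Rational(-8, 3))
Pow(Add(Function('Q')(-309, 144), -52934), -1) = Pow(Add(Rational(-8, 3), -52934), -1) = Pow(Rational(-158810, 3), -1) = Rational(-3, 158810)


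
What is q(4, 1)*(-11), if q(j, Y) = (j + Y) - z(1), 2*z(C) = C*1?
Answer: -99/2 ≈ -49.500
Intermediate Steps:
z(C) = C/2 (z(C) = (C*1)/2 = C/2)
q(j, Y) = -1/2 + Y + j (q(j, Y) = (j + Y) - 1/2 = (Y + j) - 1*1/2 = (Y + j) - 1/2 = -1/2 + Y + j)
q(4, 1)*(-11) = (-1/2 + 1 + 4)*(-11) = (9/2)*(-11) = -99/2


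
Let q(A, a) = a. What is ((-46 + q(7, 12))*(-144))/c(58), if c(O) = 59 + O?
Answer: 544/13 ≈ 41.846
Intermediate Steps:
((-46 + q(7, 12))*(-144))/c(58) = ((-46 + 12)*(-144))/(59 + 58) = -34*(-144)/117 = 4896*(1/117) = 544/13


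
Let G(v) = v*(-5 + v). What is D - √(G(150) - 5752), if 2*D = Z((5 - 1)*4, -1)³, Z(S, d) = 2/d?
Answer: -4 - √15998 ≈ -130.48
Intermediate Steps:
D = -4 (D = (2/(-1))³/2 = (2*(-1))³/2 = (½)*(-2)³ = (½)*(-8) = -4)
D - √(G(150) - 5752) = -4 - √(150*(-5 + 150) - 5752) = -4 - √(150*145 - 5752) = -4 - √(21750 - 5752) = -4 - √15998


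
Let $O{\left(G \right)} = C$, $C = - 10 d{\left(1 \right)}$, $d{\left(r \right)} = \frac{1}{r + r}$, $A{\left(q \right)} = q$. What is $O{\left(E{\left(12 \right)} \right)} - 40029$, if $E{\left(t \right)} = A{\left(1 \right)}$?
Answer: $-40034$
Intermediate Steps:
$d{\left(r \right)} = \frac{1}{2 r}$
$E{\left(t \right)} = 1$
$C = -5$ ($C = - 10 \frac{1}{2 \cdot 1} = - 10 \cdot \frac{1}{2} \cdot 1 = \left(-10\right) \frac{1}{2} = -5$)
$O{\left(G \right)} = -5$
$O{\left(E{\left(12 \right)} \right)} - 40029 = -5 - 40029 = -40034$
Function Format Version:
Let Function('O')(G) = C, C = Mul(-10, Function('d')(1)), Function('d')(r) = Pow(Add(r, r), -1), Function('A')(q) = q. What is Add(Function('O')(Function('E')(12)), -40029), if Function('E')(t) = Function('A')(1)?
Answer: -40034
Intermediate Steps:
Function('d')(r) = Mul(Rational(1, 2), Pow(r, -1)) (Function('d')(r) = Pow(Mul(2, r), -1) = Mul(Rational(1, 2), Pow(r, -1)))
Function('E')(t) = 1
C = -5 (C = Mul(-10, Mul(Rational(1, 2), Pow(1, -1))) = Mul(-10, Mul(Rational(1, 2), 1)) = Mul(-10, Rational(1, 2)) = -5)
Function('O')(G) = -5
Add(Function('O')(Function('E')(12)), -40029) = Add(-5, -40029) = -40034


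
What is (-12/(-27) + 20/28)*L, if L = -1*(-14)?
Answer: 146/9 ≈ 16.222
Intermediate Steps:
L = 14
(-12/(-27) + 20/28)*L = (-12/(-27) + 20/28)*14 = (-12*(-1/27) + 20*(1/28))*14 = (4/9 + 5/7)*14 = (73/63)*14 = 146/9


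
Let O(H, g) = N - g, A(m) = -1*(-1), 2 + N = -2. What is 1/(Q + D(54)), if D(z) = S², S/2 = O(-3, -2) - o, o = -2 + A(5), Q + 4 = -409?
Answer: -1/409 ≈ -0.0024450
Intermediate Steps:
N = -4 (N = -2 - 2 = -4)
A(m) = 1
O(H, g) = -4 - g
Q = -413 (Q = -4 - 409 = -413)
o = -1 (o = -2 + 1 = -1)
S = -2 (S = 2*((-4 - 1*(-2)) - 1*(-1)) = 2*((-4 + 2) + 1) = 2*(-2 + 1) = 2*(-1) = -2)
D(z) = 4 (D(z) = (-2)² = 4)
1/(Q + D(54)) = 1/(-413 + 4) = 1/(-409) = -1/409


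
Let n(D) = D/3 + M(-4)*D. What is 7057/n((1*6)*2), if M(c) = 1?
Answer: 7057/16 ≈ 441.06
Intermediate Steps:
n(D) = 4*D/3 (n(D) = D/3 + 1*D = D*(1/3) + D = D/3 + D = 4*D/3)
7057/n((1*6)*2) = 7057/((4*((1*6)*2)/3)) = 7057/((4*(6*2)/3)) = 7057/(((4/3)*12)) = 7057/16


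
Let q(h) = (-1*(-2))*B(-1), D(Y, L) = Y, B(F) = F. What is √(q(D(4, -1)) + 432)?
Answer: √430 ≈ 20.736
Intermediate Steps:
q(h) = -2 (q(h) = -1*(-2)*(-1) = 2*(-1) = -2)
√(q(D(4, -1)) + 432) = √(-2 + 432) = √430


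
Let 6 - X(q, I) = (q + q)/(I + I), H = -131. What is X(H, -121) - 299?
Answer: -35584/121 ≈ -294.08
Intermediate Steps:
X(q, I) = 6 - q/I (X(q, I) = 6 - (q + q)/(I + I) = 6 - 2*q/(2*I) = 6 - 2*q*1/(2*I) = 6 - q/I)
X(H, -121) - 299 = (6 - 1*(-131)/(-121)) - 299 = (6 - 1*(-131)*(-1/121)) - 299 = (6 - 131/121) - 299 = 595/121 - 299 = -35584/121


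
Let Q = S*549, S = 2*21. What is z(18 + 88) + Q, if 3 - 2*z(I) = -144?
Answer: 46263/2 ≈ 23132.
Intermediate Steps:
S = 42
z(I) = 147/2 (z(I) = 3/2 - 1/2*(-144) = 3/2 + 72 = 147/2)
Q = 23058 (Q = 42*549 = 23058)
z(18 + 88) + Q = 147/2 + 23058 = 46263/2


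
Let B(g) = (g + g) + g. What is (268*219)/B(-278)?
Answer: -9782/139 ≈ -70.374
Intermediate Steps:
B(g) = 3*g (B(g) = 2*g + g = 3*g)
(268*219)/B(-278) = (268*219)/((3*(-278))) = 58692/(-834) = 58692*(-1/834) = -9782/139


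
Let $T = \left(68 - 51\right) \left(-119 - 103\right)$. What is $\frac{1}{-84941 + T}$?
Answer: $- \frac{1}{88715} \approx -1.1272 \cdot 10^{-5}$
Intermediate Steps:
$T = -3774$ ($T = \left(68 - 51\right) \left(-222\right) = 17 \left(-222\right) = -3774$)
$\frac{1}{-84941 + T} = \frac{1}{-84941 - 3774} = \frac{1}{-88715} = - \frac{1}{88715}$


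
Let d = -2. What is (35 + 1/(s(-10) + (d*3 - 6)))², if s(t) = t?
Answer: 591361/484 ≈ 1221.8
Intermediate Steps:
(35 + 1/(s(-10) + (d*3 - 6)))² = (35 + 1/(-10 + (-2*3 - 6)))² = (35 + 1/(-10 + (-6 - 6)))² = (35 + 1/(-10 - 12))² = (35 + 1/(-22))² = (35 - 1/22)² = (769/22)² = 591361/484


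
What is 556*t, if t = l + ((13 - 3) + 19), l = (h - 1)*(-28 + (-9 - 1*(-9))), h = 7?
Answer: -77284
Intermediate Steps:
l = -168 (l = (7 - 1)*(-28 + (-9 - 1*(-9))) = 6*(-28 + (-9 + 9)) = 6*(-28 + 0) = 6*(-28) = -168)
t = -139 (t = -168 + ((13 - 3) + 19) = -168 + (10 + 19) = -168 + 29 = -139)
556*t = 556*(-139) = -77284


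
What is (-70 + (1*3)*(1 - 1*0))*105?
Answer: -7035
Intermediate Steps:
(-70 + (1*3)*(1 - 1*0))*105 = (-70 + 3*(1 + 0))*105 = (-70 + 3*1)*105 = (-70 + 3)*105 = -67*105 = -7035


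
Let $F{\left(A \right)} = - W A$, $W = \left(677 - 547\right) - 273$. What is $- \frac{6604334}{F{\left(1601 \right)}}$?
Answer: $- \frac{600394}{20813} \approx -28.847$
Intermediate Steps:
$W = -143$ ($W = 130 - 273 = -143$)
$F{\left(A \right)} = 143 A$ ($F{\left(A \right)} = - \left(-143\right) A = 143 A$)
$- \frac{6604334}{F{\left(1601 \right)}} = - \frac{6604334}{143 \cdot 1601} = - \frac{6604334}{228943} = \left(-6604334\right) \frac{1}{228943} = - \frac{600394}{20813}$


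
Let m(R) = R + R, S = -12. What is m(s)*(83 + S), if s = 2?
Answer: 284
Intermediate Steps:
m(R) = 2*R
m(s)*(83 + S) = (2*2)*(83 - 12) = 4*71 = 284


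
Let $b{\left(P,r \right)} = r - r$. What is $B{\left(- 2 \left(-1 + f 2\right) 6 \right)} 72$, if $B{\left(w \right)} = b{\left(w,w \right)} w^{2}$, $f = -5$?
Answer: $0$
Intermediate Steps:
$b{\left(P,r \right)} = 0$
$B{\left(w \right)} = 0$ ($B{\left(w \right)} = 0 w^{2} = 0$)
$B{\left(- 2 \left(-1 + f 2\right) 6 \right)} 72 = 0 \cdot 72 = 0$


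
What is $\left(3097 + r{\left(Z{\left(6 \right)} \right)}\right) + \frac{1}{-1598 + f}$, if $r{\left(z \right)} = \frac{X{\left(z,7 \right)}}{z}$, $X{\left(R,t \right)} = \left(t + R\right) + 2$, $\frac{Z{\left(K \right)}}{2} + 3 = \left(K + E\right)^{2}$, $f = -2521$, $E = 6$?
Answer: $\frac{1199514491}{387186} \approx 3098.0$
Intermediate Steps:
$Z{\left(K \right)} = -6 + 2 \left(6 + K\right)^{2}$ ($Z{\left(K \right)} = -6 + 2 \left(K + 6\right)^{2} = -6 + 2 \left(6 + K\right)^{2}$)
$X{\left(R,t \right)} = 2 + R + t$ ($X{\left(R,t \right)} = \left(R + t\right) + 2 = 2 + R + t$)
$r{\left(z \right)} = \frac{9 + z}{z}$ ($r{\left(z \right)} = \frac{2 + z + 7}{z} = \frac{9 + z}{z}$)
$\left(3097 + r{\left(Z{\left(6 \right)} \right)}\right) + \frac{1}{-1598 + f} = \left(3097 + \frac{9 - \left(6 - 2 \left(6 + 6\right)^{2}\right)}{-6 + 2 \left(6 + 6\right)^{2}}\right) + \frac{1}{-1598 - 2521} = \left(3097 + \frac{9 - \left(6 - 2 \cdot 12^{2}\right)}{-6 + 2 \cdot 12^{2}}\right) + \frac{1}{-4119} = \left(3097 + \frac{9 + \left(-6 + 2 \cdot 144\right)}{-6 + 2 \cdot 144}\right) - \frac{1}{4119} = \left(3097 + \frac{9 + \left(-6 + 288\right)}{-6 + 288}\right) - \frac{1}{4119} = \left(3097 + \frac{9 + 282}{282}\right) - \frac{1}{4119} = \left(3097 + \frac{1}{282} \cdot 291\right) - \frac{1}{4119} = \left(3097 + \frac{97}{94}\right) - \frac{1}{4119} = \frac{291215}{94} - \frac{1}{4119} = \frac{1199514491}{387186}$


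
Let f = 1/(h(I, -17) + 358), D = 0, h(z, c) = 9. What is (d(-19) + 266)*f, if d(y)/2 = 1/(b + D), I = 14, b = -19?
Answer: 5052/6973 ≈ 0.72451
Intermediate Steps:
d(y) = -2/19 (d(y) = 2/(-19 + 0) = 2/(-19) = 2*(-1/19) = -2/19)
f = 1/367 (f = 1/(9 + 358) = 1/367 ≈ 0.0027248)
(d(-19) + 266)*f = (-2/19 + 266)*(1/367) = (5052/19)*(1/367) = 5052/6973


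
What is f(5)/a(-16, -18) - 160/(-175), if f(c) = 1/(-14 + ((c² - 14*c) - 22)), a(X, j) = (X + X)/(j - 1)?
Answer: 82279/90720 ≈ 0.90696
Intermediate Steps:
a(X, j) = 2*X/(-1 + j) (a(X, j) = (2*X)/(-1 + j) = 2*X/(-1 + j))
f(c) = 1/(-36 + c² - 14*c) (f(c) = 1/(-14 + (-22 + c² - 14*c)) = 1/(-36 + c² - 14*c))
f(5)/a(-16, -18) - 160/(-175) = 1/((-36 + 5² - 14*5)*((2*(-16)/(-1 - 18)))) - 160/(-175) = 1/((-36 + 25 - 70)*((2*(-16)/(-19)))) - 160*(-1/175) = 1/((-81)*((2*(-16)*(-1/19)))) + 32/35 = -1/(81*32/19) + 32/35 = -1/81*19/32 + 32/35 = -19/2592 + 32/35 = 82279/90720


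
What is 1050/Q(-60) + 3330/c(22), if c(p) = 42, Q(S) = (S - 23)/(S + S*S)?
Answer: -25972935/581 ≈ -44704.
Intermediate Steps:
Q(S) = (-23 + S)/(S + S²)
1050/Q(-60) + 3330/c(22) = 1050/(((-23 - 60)/((-60)*(1 - 60)))) + 3330/42 = 1050/((-1/60*(-83)/(-59))) + 3330*(1/42) = 1050/((-1/60*(-1/59)*(-83))) + 555/7 = 1050/(-83/3540) + 555/7 = 1050*(-3540/83) + 555/7 = -3717000/83 + 555/7 = -25972935/581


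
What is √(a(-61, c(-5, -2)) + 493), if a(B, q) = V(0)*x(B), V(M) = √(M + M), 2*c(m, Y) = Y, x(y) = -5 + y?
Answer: √493 ≈ 22.204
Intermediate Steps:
c(m, Y) = Y/2
V(M) = √2*√M (V(M) = √(2*M) = √2*√M)
a(B, q) = 0 (a(B, q) = (√2*√0)*(-5 + B) = (√2*0)*(-5 + B) = 0*(-5 + B) = 0)
√(a(-61, c(-5, -2)) + 493) = √(0 + 493) = √493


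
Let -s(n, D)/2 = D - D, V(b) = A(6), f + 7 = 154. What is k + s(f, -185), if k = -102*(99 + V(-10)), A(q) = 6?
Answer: -10710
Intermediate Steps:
f = 147 (f = -7 + 154 = 147)
V(b) = 6
s(n, D) = 0 (s(n, D) = -2*(D - D) = -2*0 = 0)
k = -10710 (k = -102*(99 + 6) = -102*105 = -10710)
k + s(f, -185) = -10710 + 0 = -10710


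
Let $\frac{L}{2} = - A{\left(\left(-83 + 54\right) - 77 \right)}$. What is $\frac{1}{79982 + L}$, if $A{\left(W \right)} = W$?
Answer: $\frac{1}{80194} \approx 1.247 \cdot 10^{-5}$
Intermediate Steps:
$L = 212$ ($L = 2 \left(- (\left(-83 + 54\right) - 77)\right) = 2 \left(- (-29 - 77)\right) = 2 \left(\left(-1\right) \left(-106\right)\right) = 2 \cdot 106 = 212$)
$\frac{1}{79982 + L} = \frac{1}{79982 + 212} = \frac{1}{80194}$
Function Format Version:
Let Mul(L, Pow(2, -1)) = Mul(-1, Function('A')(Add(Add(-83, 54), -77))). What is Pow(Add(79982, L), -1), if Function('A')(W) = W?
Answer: Rational(1, 80194) ≈ 1.2470e-5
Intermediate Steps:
L = 212 (L = Mul(2, Mul(-1, Add(Add(-83, 54), -77))) = Mul(2, Mul(-1, Add(-29, -77))) = Mul(2, Mul(-1, -106)) = Mul(2, 106) = 212)
Pow(Add(79982, L), -1) = Pow(Add(79982, 212), -1) = Pow(80194, -1) = Rational(1, 80194)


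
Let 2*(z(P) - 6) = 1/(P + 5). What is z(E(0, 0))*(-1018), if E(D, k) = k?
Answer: -31049/5 ≈ -6209.8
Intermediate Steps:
z(P) = 6 + 1/(2*(5 + P)) (z(P) = 6 + 1/(2*(P + 5)) = 6 + 1/(2*(5 + P)))
z(E(0, 0))*(-1018) = ((61 + 12*0)/(2*(5 + 0)))*(-1018) = ((½)*(61 + 0)/5)*(-1018) = ((½)*(⅕)*61)*(-1018) = (61/10)*(-1018) = -31049/5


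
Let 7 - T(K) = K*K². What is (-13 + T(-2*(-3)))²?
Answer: 49284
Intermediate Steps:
T(K) = 7 - K³ (T(K) = 7 - K*K² = 7 - K³)
(-13 + T(-2*(-3)))² = (-13 + (7 - (-2*(-3))³))² = (-13 + (7 - 1*6³))² = (-13 + (7 - 1*216))² = (-13 + (7 - 216))² = (-13 - 209)² = (-222)² = 49284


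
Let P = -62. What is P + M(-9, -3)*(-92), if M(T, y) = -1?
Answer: 30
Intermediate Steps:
P + M(-9, -3)*(-92) = -62 - 1*(-92) = -62 + 92 = 30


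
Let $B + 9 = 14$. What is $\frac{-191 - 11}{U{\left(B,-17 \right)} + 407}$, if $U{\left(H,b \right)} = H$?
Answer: $- \frac{101}{206} \approx -0.49029$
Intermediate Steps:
$B = 5$ ($B = -9 + 14 = 5$)
$\frac{-191 - 11}{U{\left(B,-17 \right)} + 407} = \frac{-191 - 11}{5 + 407} = - \frac{202}{412} = \left(-202\right) \frac{1}{412} = - \frac{101}{206}$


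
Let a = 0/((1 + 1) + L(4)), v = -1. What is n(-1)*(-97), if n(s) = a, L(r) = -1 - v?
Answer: 0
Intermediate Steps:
L(r) = 0 (L(r) = -1 - 1*(-1) = -1 + 1 = 0)
a = 0 (a = 0/((1 + 1) + 0) = 0/(2 + 0) = 0/2 = 0*(1/2) = 0)
n(s) = 0
n(-1)*(-97) = 0*(-97) = 0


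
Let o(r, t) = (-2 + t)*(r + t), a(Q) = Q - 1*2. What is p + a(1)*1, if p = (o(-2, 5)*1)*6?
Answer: 53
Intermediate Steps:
a(Q) = -2 + Q (a(Q) = Q - 2 = -2 + Q)
p = 54 (p = ((5² - 2*(-2) - 2*5 - 2*5)*1)*6 = ((25 + 4 - 10 - 10)*1)*6 = (9*1)*6 = 9*6 = 54)
p + a(1)*1 = 54 + (-2 + 1)*1 = 54 - 1*1 = 54 - 1 = 53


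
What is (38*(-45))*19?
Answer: -32490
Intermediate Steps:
(38*(-45))*19 = -1710*19 = -32490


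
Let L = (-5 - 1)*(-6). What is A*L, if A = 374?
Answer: 13464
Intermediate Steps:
L = 36 (L = -6*(-6) = 36)
A*L = 374*36 = 13464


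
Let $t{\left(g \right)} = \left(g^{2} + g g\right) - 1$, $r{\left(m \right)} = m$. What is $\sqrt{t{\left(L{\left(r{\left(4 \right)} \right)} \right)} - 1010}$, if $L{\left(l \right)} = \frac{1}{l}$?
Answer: $\frac{i \sqrt{16174}}{4} \approx 31.794 i$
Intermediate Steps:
$t{\left(g \right)} = -1 + 2 g^{2}$ ($t{\left(g \right)} = \left(g^{2} + g^{2}\right) - 1 = 2 g^{2} - 1 = -1 + 2 g^{2}$)
$\sqrt{t{\left(L{\left(r{\left(4 \right)} \right)} \right)} - 1010} = \sqrt{\left(-1 + 2 \left(\frac{1}{4}\right)^{2}\right) - 1010} = \sqrt{\left(-1 + \frac{2}{16}\right) - 1010} = \sqrt{\left(-1 + 2 \cdot \frac{1}{16}\right) - 1010} = \sqrt{\left(-1 + \frac{1}{8}\right) - 1010} = \sqrt{- \frac{7}{8} - 1010} = \sqrt{- \frac{8087}{8}} = \frac{i \sqrt{16174}}{4}$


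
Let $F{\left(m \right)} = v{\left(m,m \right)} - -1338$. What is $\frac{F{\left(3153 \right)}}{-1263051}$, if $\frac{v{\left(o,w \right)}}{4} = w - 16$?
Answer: $- \frac{13886}{1263051} \approx -0.010994$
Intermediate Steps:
$v{\left(o,w \right)} = -64 + 4 w$ ($v{\left(o,w \right)} = 4 \left(w - 16\right) = 4 \left(-16 + w\right) = -64 + 4 w$)
$F{\left(m \right)} = 1274 + 4 m$ ($F{\left(m \right)} = \left(-64 + 4 m\right) - -1338 = \left(-64 + 4 m\right) + 1338 = 1274 + 4 m$)
$\frac{F{\left(3153 \right)}}{-1263051} = \frac{1274 + 4 \cdot 3153}{-1263051} = \left(1274 + 12612\right) \left(- \frac{1}{1263051}\right) = 13886 \left(- \frac{1}{1263051}\right) = - \frac{13886}{1263051}$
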